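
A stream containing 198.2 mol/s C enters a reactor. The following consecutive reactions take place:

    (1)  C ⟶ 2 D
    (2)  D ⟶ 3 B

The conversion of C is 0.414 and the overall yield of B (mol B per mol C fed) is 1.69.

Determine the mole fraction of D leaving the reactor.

0.104

Conversion of C: C consumed = 1ξ₁ = 0.414 × 198.2 → ξ₁ = 82.05 mol/s.
Yield of B: 3ξ₂ / 198.2 = 1.69 → ξ₂ = 111.7 mol/s.
Outlet amounts (n = n₀ + Σ ν·ξ):
  C: 198.2 − 1(82.05) = 116.1
  D: 0 + 2(82.05) − 1(111.7) = 52.46
  B: 0 + 3(111.7) = 335
Total out = 503.6 mol/s; y_D = 52.46 / 503.6 = 0.1042.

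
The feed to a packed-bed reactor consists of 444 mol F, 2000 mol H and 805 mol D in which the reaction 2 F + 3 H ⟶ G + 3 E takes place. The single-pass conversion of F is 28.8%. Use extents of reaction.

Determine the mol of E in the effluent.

F reacted = 0.288 × 444 = 127.9 mol; ν_F = −2, so ξ = 127.9/2 = 63.94 mol.
Outlet amounts (n = n₀ + ν ξ):
  F: 444 − 2(63.94) = 316.1
  H: 2000 − 3(63.94) = 1808
  G: 0 + 1(63.94) = 63.94
  E: 0 + 3(63.94) = 191.8
  D: 805 (inert)

192 mol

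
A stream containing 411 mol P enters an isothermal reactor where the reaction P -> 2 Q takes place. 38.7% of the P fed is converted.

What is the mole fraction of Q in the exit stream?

P reacted = 0.387 × 411 = 159.1 mol; ν_P = −1, so ξ = 159.1/1 = 159.1 mol.
Outlet amounts (n = n₀ + ν ξ):
  P: 411 − 1(159.1) = 251.9
  Q: 0 + 2(159.1) = 318.1
Total out = 570.1 mol; y_Q = 318.1 / 570.1 = 0.558.

0.558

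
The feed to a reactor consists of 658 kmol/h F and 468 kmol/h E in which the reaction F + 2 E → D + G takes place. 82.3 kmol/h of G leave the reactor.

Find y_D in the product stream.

0.0789

For G: n = n₀ + 1ξ → 82.3 = 0 + 1ξ, giving ξ = 82.3 kmol/h.
Outlet amounts (n = n₀ + ν ξ):
  F: 658 − 1(82.3) = 575.7
  E: 468 − 2(82.3) = 303.4
  D: 0 + 1(82.3) = 82.3
  G: 0 + 1(82.3) = 82.3
Total out = 1044 kmol/h; y_D = 82.3 / 1044 = 0.07885.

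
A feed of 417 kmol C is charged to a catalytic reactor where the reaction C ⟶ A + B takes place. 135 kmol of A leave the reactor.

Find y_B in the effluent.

0.245

For A: n = n₀ + 1ξ → 135 = 0 + 1ξ, giving ξ = 135 kmol.
Outlet amounts (n = n₀ + ν ξ):
  C: 417 − 1(135) = 282
  A: 0 + 1(135) = 135
  B: 0 + 1(135) = 135
Total out = 552 kmol; y_B = 135 / 552 = 0.2446.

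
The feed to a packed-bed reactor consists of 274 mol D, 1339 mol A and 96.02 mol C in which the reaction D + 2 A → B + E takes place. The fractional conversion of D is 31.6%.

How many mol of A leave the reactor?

1170 mol

D reacted = 0.316 × 274 = 86.58 mol; ν_D = −1, so ξ = 86.58/1 = 86.58 mol.
Outlet amounts (n = n₀ + ν ξ):
  D: 274 − 1(86.58) = 187.4
  A: 1339 − 2(86.58) = 1166
  B: 0 + 1(86.58) = 86.58
  E: 0 + 1(86.58) = 86.58
  C: 96.02 (inert)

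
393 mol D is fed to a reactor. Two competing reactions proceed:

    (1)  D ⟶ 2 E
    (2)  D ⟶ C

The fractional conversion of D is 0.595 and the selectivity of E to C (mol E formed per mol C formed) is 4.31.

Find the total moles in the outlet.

553 mol

Conversion of D: D consumed = 0.595 × 393 = 233.8 mol = 1ξ₁ + 1ξ₂.
Selectivity: 2ξ₁ / (1ξ₂) = 4.31 → ξ₁ = 2.155 ξ₂.
Substitute: (1·2.155 + 1) ξ₂ = 233.8 → ξ₂ = 74.12 mol, ξ₁ = 159.7 mol.
Outlet amounts (n = n₀ + Σ ν·ξ):
  D: 393 − 1(159.7) − 1(74.12) = 159.2
  E: 0 + 2(159.7) = 319.4
  C: 0 + 1(74.12) = 74.12
Total out = 159.2 + 319.4 + 74.12 = 552.7 mol.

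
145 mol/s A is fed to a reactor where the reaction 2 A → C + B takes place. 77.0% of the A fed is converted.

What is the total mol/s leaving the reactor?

145 mol/s

A reacted = 0.77 × 145 = 111.7 mol/s; ν_A = −2, so ξ = 111.7/2 = 55.83 mol/s.
Outlet amounts (n = n₀ + ν ξ):
  A: 145 − 2(55.83) = 33.35
  C: 0 + 1(55.83) = 55.83
  B: 0 + 1(55.83) = 55.83
Total out = 33.35 + 55.83 + 55.83 = 145 mol/s.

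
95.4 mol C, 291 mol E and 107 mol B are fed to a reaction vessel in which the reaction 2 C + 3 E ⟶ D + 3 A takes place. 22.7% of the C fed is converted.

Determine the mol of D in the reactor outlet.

C reacted = 0.227 × 95.4 = 21.66 mol; ν_C = −2, so ξ = 21.66/2 = 10.83 mol.
Outlet amounts (n = n₀ + ν ξ):
  C: 95.4 − 2(10.83) = 73.74
  E: 291 − 3(10.83) = 258.5
  D: 0 + 1(10.83) = 10.83
  A: 0 + 3(10.83) = 32.48
  B: 107 (inert)

10.8 mol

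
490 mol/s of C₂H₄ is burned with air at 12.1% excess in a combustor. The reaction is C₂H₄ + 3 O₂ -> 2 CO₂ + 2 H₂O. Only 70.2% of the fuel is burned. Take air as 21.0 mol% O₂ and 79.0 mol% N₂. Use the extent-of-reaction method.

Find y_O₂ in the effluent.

Stoichiometric O₂ = 3 × 490 = 1470 mol/s; O₂ fed = 1470 × 1.121 = 1648 mol/s.
N₂ fed = 1648 × 79/21 = 6199 mol/s.
Fuel reacted = 0.702 × 490 → ξ = 344 mol/s.
Outlet (n = n₀ + ν ξ):
  C₂H₄: 490 − 1(344) = 146
  O₂: 1648 − 3(344) = 615.9
  N₂: 6199 (inert)
  CO₂: 0 + 2(344) = 688
  H₂O: 0 + 2(344) = 688
Total out = 8337 mol/s; y_O₂ = 615.9 / 8337 = 0.07388.

0.0739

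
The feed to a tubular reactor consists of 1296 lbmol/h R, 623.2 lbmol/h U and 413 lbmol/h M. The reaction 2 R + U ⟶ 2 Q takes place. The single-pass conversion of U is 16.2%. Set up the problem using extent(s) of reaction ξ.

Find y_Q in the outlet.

U reacted = 0.162 × 623.2 = 101 lbmol/h; ν_U = −1, so ξ = 101/1 = 101 lbmol/h.
Outlet amounts (n = n₀ + ν ξ):
  R: 1296 − 2(101) = 1094
  U: 623.2 − 1(101) = 522.2
  Q: 0 + 2(101) = 201.9
  M: 413 (inert)
Total out = 2231 lbmol/h; y_Q = 201.9 / 2231 = 0.0905.

0.0905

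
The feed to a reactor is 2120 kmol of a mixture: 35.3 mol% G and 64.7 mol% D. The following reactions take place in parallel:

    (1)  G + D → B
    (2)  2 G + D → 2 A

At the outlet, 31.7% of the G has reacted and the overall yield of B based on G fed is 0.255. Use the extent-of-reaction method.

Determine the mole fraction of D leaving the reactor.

0.607

Yield of B: 1ξ₁ / 748.4 = 0.255 → ξ₁ = 190.8 kmol.
Conversion of G: 1ξ₁ + 2ξ₂ = 0.317 × 748.4 = 237.2 → ξ₂ = 23.2 kmol.
Outlet amounts (n = n₀ + Σ ν·ξ):
  G: 748.4 − 1(190.8) − 2(23.2) = 511.1
  D: 1372 − 1(190.8) − 1(23.2) = 1158
  B: 0 + 1(190.8) = 190.8
  A: 0 + 2(23.2) = 46.4
Total out = 1906 kmol; y_D = 1158 / 1906 = 0.6074.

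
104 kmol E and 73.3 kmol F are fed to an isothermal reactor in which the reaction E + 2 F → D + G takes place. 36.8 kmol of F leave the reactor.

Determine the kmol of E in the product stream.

For F: n = n₀ − 2ξ → 36.8 = 73.3 − 2ξ, giving ξ = 18.25 kmol.
Outlet amounts (n = n₀ + ν ξ):
  E: 104 − 1(18.25) = 85.75
  F: 73.3 − 2(18.25) = 36.8
  D: 0 + 1(18.25) = 18.25
  G: 0 + 1(18.25) = 18.25

85.8 kmol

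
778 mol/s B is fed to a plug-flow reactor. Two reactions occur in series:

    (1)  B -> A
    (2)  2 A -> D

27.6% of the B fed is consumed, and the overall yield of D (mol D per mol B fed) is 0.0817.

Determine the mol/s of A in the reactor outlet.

Conversion of B: B consumed = 1ξ₁ = 0.276 × 778 → ξ₁ = 214.7 mol/s.
Yield of D: 1ξ₂ / 778 = 0.0817 → ξ₂ = 63.56 mol/s.
Outlet amounts (n = n₀ + Σ ν·ξ):
  B: 778 − 1(214.7) = 563.3
  A: 0 + 1(214.7) − 2(63.56) = 87.6
  D: 0 + 1(63.56) = 63.56

87.6 mol/s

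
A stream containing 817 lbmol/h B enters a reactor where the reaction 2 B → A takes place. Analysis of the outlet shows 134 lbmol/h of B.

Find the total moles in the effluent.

For B: n = n₀ − 2ξ → 134 = 817 − 2ξ, giving ξ = 341.5 lbmol/h.
Outlet amounts (n = n₀ + ν ξ):
  B: 817 − 2(341.5) = 134
  A: 0 + 1(341.5) = 341.5
Total out = 134 + 341.5 = 475.5 lbmol/h.

476 lbmol/h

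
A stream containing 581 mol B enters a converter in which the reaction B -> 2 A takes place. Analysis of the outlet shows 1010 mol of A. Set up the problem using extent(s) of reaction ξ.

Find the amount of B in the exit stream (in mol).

For A: n = n₀ + 2ξ → 1010 = 0 + 2ξ, giving ξ = 505 mol.
Outlet amounts (n = n₀ + ν ξ):
  B: 581 − 1(505) = 76
  A: 0 + 2(505) = 1010

76 mol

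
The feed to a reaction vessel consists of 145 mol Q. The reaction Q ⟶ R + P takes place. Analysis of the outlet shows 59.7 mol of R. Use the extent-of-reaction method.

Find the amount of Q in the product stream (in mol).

85.3 mol

For R: n = n₀ + 1ξ → 59.7 = 0 + 1ξ, giving ξ = 59.7 mol.
Outlet amounts (n = n₀ + ν ξ):
  Q: 145 − 1(59.7) = 85.3
  R: 0 + 1(59.7) = 59.7
  P: 0 + 1(59.7) = 59.7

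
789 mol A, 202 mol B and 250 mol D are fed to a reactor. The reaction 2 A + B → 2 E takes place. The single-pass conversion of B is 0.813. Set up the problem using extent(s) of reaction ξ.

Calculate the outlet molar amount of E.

328 mol

B reacted = 0.813 × 202 = 164.2 mol; ν_B = −1, so ξ = 164.2/1 = 164.2 mol.
Outlet amounts (n = n₀ + ν ξ):
  A: 789 − 2(164.2) = 460.5
  B: 202 − 1(164.2) = 37.77
  E: 0 + 2(164.2) = 328.5
  D: 250 (inert)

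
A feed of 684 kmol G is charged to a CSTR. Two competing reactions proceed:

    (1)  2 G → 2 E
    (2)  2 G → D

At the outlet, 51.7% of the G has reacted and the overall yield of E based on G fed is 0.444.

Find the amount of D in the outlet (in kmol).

25 kmol

Yield of E: 2ξ₁ / 684 = 0.444 → ξ₁ = 151.8 kmol.
Conversion of G: 2ξ₁ + 2ξ₂ = 0.517 × 684 = 353.6 → ξ₂ = 24.97 kmol.
Outlet amounts (n = n₀ + Σ ν·ξ):
  G: 684 − 2(151.8) − 2(24.97) = 330.4
  E: 0 + 2(151.8) = 303.7
  D: 0 + 1(24.97) = 24.97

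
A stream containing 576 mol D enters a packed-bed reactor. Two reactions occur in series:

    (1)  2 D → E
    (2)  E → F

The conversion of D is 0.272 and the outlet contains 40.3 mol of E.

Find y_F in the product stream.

Conversion of D: D consumed = 2ξ₁ = 0.272 × 576 → ξ₁ = 78.34 mol.
E balance: n_E = 0 + 1ξ₁ − 1ξ₂ = 40.3 → ξ₂ = (1·78.34 − 40.3)/1 = 38.04 mol.
Outlet amounts (n = n₀ + Σ ν·ξ):
  D: 576 − 2(78.34) = 419.3
  E: 0 + 1(78.34) − 1(38.04) = 40.3
  F: 0 + 1(38.04) = 38.04
Total out = 497.7 mol; y_F = 38.04 / 497.7 = 0.07643.

0.0764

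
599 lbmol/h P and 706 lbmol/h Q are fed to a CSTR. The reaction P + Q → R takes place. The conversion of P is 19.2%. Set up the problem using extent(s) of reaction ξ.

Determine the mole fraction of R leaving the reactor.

P reacted = 0.192 × 599 = 115 lbmol/h; ν_P = −1, so ξ = 115/1 = 115 lbmol/h.
Outlet amounts (n = n₀ + ν ξ):
  P: 599 − 1(115) = 484
  Q: 706 − 1(115) = 591
  R: 0 + 1(115) = 115
Total out = 1190 lbmol/h; y_R = 115 / 1190 = 0.09665.

0.0966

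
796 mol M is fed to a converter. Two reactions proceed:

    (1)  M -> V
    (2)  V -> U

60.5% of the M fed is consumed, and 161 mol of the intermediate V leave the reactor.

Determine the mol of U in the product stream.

321 mol

Conversion of M: M consumed = 1ξ₁ = 0.605 × 796 → ξ₁ = 481.6 mol.
V balance: n_V = 0 + 1ξ₁ − 1ξ₂ = 161 → ξ₂ = (1·481.6 − 161)/1 = 320.6 mol.
Outlet amounts (n = n₀ + Σ ν·ξ):
  M: 796 − 1(481.6) = 314.4
  V: 0 + 1(481.6) − 1(320.6) = 161
  U: 0 + 1(320.6) = 320.6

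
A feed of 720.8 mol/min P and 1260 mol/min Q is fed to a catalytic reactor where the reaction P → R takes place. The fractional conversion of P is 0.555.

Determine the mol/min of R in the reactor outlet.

400 mol/min

P reacted = 0.555 × 720.8 = 400 mol/min; ν_P = −1, so ξ = 400/1 = 400 mol/min.
Outlet amounts (n = n₀ + ν ξ):
  P: 720.8 − 1(400) = 320.8
  R: 0 + 1(400) = 400
  Q: 1260 (inert)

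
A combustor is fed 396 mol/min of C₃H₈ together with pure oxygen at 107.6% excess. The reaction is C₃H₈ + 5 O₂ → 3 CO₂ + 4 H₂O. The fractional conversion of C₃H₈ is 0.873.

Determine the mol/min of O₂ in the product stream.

Stoichiometric O₂ = 5 × 396 = 1980 mol/min; O₂ fed = 1980 × 2.076 = 4110 mol/min.
Fuel reacted = 0.873 × 396 → ξ = 345.7 mol/min.
Outlet (n = n₀ + ν ξ):
  C₃H₈: 396 − 1(345.7) = 50.29
  O₂: 4110 − 5(345.7) = 2382
  CO₂: 0 + 3(345.7) = 1037
  H₂O: 0 + 4(345.7) = 1383

2380 mol/min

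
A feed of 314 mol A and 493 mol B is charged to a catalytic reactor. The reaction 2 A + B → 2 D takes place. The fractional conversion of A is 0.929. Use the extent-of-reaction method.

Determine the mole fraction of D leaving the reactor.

A reacted = 0.929 × 314 = 291.7 mol; ν_A = −2, so ξ = 291.7/2 = 145.9 mol.
Outlet amounts (n = n₀ + ν ξ):
  A: 314 − 2(145.9) = 22.29
  B: 493 − 1(145.9) = 347.1
  D: 0 + 2(145.9) = 291.7
Total out = 661.1 mol; y_D = 291.7 / 661.1 = 0.4412.

0.441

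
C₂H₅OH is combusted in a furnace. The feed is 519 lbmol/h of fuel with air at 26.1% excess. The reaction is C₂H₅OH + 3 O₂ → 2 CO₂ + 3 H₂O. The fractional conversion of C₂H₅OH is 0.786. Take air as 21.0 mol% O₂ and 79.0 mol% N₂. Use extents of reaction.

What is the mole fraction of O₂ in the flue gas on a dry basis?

Stoichiometric O₂ = 3 × 519 = 1557 lbmol/h; O₂ fed = 1557 × 1.261 = 1963 lbmol/h.
N₂ fed = 1963 × 79/21 = 7386 lbmol/h.
Fuel reacted = 0.786 × 519 → ξ = 407.9 lbmol/h.
Outlet (n = n₀ + ν ξ):
  C₂H₅OH: 519 − 1(407.9) = 111.1
  O₂: 1963 − 3(407.9) = 739.6
  N₂: 7386 (inert)
  CO₂: 0 + 2(407.9) = 815.9
  H₂O: 0 + 3(407.9) = 1224
Dry total = 9053 lbmol/h; y_O₂ (dry) = 739.6 / 9053 = 0.0817.

0.0817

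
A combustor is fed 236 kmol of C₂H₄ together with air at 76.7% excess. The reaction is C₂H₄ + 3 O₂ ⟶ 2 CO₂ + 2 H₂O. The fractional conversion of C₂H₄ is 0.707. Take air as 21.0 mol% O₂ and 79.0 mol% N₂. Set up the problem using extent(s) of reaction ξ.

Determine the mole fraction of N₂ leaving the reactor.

0.76

Stoichiometric O₂ = 3 × 236 = 708 kmol; O₂ fed = 708 × 1.767 = 1251 kmol.
N₂ fed = 1251 × 79/21 = 4706 kmol.
Fuel reacted = 0.707 × 236 → ξ = 166.9 kmol.
Outlet (n = n₀ + ν ξ):
  C₂H₄: 236 − 1(166.9) = 69.15
  O₂: 1251 − 3(166.9) = 750.5
  N₂: 4706 (inert)
  CO₂: 0 + 2(166.9) = 333.7
  H₂O: 0 + 2(166.9) = 333.7
Total out = 6193 kmol; y_N₂ = 4706 / 6193 = 0.7599.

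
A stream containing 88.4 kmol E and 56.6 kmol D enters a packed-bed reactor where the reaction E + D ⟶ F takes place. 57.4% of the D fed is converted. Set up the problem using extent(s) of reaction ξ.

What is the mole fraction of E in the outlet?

D reacted = 0.574 × 56.6 = 32.49 kmol; ν_D = −1, so ξ = 32.49/1 = 32.49 kmol.
Outlet amounts (n = n₀ + ν ξ):
  E: 88.4 − 1(32.49) = 55.91
  D: 56.6 − 1(32.49) = 24.11
  F: 0 + 1(32.49) = 32.49
Total out = 112.5 kmol; y_E = 55.91 / 112.5 = 0.4969.

0.497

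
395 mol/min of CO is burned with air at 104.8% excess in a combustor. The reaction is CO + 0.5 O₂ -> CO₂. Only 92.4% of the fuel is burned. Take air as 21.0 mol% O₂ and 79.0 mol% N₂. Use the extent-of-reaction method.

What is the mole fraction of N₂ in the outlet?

0.711

Stoichiometric O₂ = 0.5 × 395 = 197.5 mol/min; O₂ fed = 197.5 × 2.048 = 404.5 mol/min.
N₂ fed = 404.5 × 79/21 = 1522 mol/min.
Fuel reacted = 0.924 × 395 → ξ = 365 mol/min.
Outlet (n = n₀ + ν ξ):
  CO: 395 − 1(365) = 30.02
  O₂: 404.5 − 0.5(365) = 222
  N₂: 1522 (inert)
  CO₂: 0 + 1(365) = 365
Total out = 2139 mol/min; y_N₂ = 1522 / 2139 = 0.7115.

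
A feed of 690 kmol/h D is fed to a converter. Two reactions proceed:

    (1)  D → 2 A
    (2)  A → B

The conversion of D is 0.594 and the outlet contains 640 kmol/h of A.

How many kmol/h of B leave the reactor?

Conversion of D: D consumed = 1ξ₁ = 0.594 × 690 → ξ₁ = 409.9 kmol/h.
A balance: n_A = 0 + 2ξ₁ − 1ξ₂ = 640 → ξ₂ = (2·409.9 − 640)/1 = 179.7 kmol/h.
Outlet amounts (n = n₀ + Σ ν·ξ):
  D: 690 − 1(409.9) = 280.1
  A: 0 + 2(409.9) − 1(179.7) = 640
  B: 0 + 1(179.7) = 179.7

180 kmol/h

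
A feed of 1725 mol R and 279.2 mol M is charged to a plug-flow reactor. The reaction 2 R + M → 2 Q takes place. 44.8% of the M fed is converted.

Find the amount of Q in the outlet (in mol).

M reacted = 0.448 × 279.2 = 125.1 mol; ν_M = −1, so ξ = 125.1/1 = 125.1 mol.
Outlet amounts (n = n₀ + ν ξ):
  R: 1725 − 2(125.1) = 1475
  M: 279.2 − 1(125.1) = 154.1
  Q: 0 + 2(125.1) = 250.2

250 mol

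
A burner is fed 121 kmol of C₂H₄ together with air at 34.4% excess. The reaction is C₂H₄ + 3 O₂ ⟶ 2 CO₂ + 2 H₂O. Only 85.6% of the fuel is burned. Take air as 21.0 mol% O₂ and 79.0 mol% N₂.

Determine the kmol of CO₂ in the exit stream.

Stoichiometric O₂ = 3 × 121 = 363 kmol; O₂ fed = 363 × 1.344 = 487.9 kmol.
N₂ fed = 487.9 × 79/21 = 1835 kmol.
Fuel reacted = 0.856 × 121 → ξ = 103.6 kmol.
Outlet (n = n₀ + ν ξ):
  C₂H₄: 121 − 1(103.6) = 17.42
  O₂: 487.9 − 3(103.6) = 177.1
  N₂: 1835 (inert)
  CO₂: 0 + 2(103.6) = 207.2
  H₂O: 0 + 2(103.6) = 207.2

207 kmol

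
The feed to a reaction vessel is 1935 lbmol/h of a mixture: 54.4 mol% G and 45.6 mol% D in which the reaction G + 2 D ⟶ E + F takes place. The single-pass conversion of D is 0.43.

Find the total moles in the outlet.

D reacted = 0.43 × 882.4 = 379.4 lbmol/h; ν_D = −2, so ξ = 379.4/2 = 189.7 lbmol/h.
Outlet amounts (n = n₀ + ν ξ):
  G: 1053 − 1(189.7) = 862.9
  D: 882.4 − 2(189.7) = 502.9
  E: 0 + 1(189.7) = 189.7
  F: 0 + 1(189.7) = 189.7
Total out = 862.9 + 502.9 + 189.7 + 189.7 = 1745 lbmol/h.

1750 lbmol/h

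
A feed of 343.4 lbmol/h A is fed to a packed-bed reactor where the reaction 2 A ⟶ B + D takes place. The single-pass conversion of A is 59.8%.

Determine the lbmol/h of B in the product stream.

103 lbmol/h

A reacted = 0.598 × 343.4 = 205.4 lbmol/h; ν_A = −2, so ξ = 205.4/2 = 102.7 lbmol/h.
Outlet amounts (n = n₀ + ν ξ):
  A: 343.4 − 2(102.7) = 138
  B: 0 + 1(102.7) = 102.7
  D: 0 + 1(102.7) = 102.7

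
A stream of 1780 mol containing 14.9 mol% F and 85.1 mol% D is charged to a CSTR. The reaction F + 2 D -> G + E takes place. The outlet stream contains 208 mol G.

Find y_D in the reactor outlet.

For G: n = n₀ + 1ξ → 208 = 0 + 1ξ, giving ξ = 208 mol.
Outlet amounts (n = n₀ + ν ξ):
  F: 265.2 − 1(208) = 57.22
  D: 1515 − 2(208) = 1099
  G: 0 + 1(208) = 208
  E: 0 + 1(208) = 208
Total out = 1572 mol; y_D = 1099 / 1572 = 0.699.

0.699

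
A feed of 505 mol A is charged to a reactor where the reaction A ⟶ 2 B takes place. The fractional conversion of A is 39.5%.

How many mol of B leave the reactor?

399 mol

A reacted = 0.395 × 505 = 199.5 mol; ν_A = −1, so ξ = 199.5/1 = 199.5 mol.
Outlet amounts (n = n₀ + ν ξ):
  A: 505 − 1(199.5) = 305.5
  B: 0 + 2(199.5) = 399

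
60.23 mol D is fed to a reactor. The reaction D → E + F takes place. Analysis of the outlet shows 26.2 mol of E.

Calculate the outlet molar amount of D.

For E: n = n₀ + 1ξ → 26.2 = 0 + 1ξ, giving ξ = 26.2 mol.
Outlet amounts (n = n₀ + ν ξ):
  D: 60.23 − 1(26.2) = 34.03
  E: 0 + 1(26.2) = 26.2
  F: 0 + 1(26.2) = 26.2

34 mol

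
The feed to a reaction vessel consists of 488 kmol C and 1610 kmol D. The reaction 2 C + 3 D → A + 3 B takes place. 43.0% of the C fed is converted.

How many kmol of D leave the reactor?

C reacted = 0.43 × 488 = 209.8 kmol; ν_C = −2, so ξ = 209.8/2 = 104.9 kmol.
Outlet amounts (n = n₀ + ν ξ):
  C: 488 − 2(104.9) = 278.2
  D: 1610 − 3(104.9) = 1295
  A: 0 + 1(104.9) = 104.9
  B: 0 + 3(104.9) = 314.8

1300 kmol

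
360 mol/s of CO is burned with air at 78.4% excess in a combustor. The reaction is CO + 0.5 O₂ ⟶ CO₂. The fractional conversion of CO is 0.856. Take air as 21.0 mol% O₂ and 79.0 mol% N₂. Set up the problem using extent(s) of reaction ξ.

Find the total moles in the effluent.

1740 mol/s

Stoichiometric O₂ = 0.5 × 360 = 180 mol/s; O₂ fed = 180 × 1.784 = 321.1 mol/s.
N₂ fed = 321.1 × 79/21 = 1208 mol/s.
Fuel reacted = 0.856 × 360 → ξ = 308.2 mol/s.
Outlet (n = n₀ + ν ξ):
  CO: 360 − 1(308.2) = 51.84
  O₂: 321.1 − 0.5(308.2) = 167
  N₂: 1208 (inert)
  CO₂: 0 + 1(308.2) = 308.2
Total out = 51.84 + 167 + 1208 + 308.2 = 1735 mol/s.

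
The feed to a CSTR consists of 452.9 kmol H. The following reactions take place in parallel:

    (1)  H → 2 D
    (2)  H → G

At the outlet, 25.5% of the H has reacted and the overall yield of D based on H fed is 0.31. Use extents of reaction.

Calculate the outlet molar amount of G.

45.3 kmol

Yield of D: 2ξ₁ / 452.9 = 0.31 → ξ₁ = 70.2 kmol.
Conversion of H: 1ξ₁ + 1ξ₂ = 0.255 × 452.9 = 115.5 → ξ₂ = 45.29 kmol.
Outlet amounts (n = n₀ + Σ ν·ξ):
  H: 452.9 − 1(70.2) − 1(45.29) = 337.4
  D: 0 + 2(70.2) = 140.4
  G: 0 + 1(45.29) = 45.29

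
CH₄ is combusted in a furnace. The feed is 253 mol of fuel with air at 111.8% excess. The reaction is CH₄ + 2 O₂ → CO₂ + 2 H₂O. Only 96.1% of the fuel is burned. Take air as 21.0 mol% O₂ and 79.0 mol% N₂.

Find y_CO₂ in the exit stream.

Stoichiometric O₂ = 2 × 253 = 506 mol; O₂ fed = 506 × 2.118 = 1072 mol.
N₂ fed = 1072 × 79/21 = 4032 mol.
Fuel reacted = 0.961 × 253 → ξ = 243.1 mol.
Outlet (n = n₀ + ν ξ):
  CH₄: 253 − 1(243.1) = 9.867
  O₂: 1072 − 2(243.1) = 585.4
  N₂: 4032 (inert)
  CO₂: 0 + 1(243.1) = 243.1
  H₂O: 0 + 2(243.1) = 486.3
Total out = 5356 mol; y_CO₂ = 243.1 / 5356 = 0.04539.

0.0454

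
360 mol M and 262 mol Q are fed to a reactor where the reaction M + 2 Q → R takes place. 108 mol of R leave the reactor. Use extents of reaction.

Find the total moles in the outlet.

406 mol

For R: n = n₀ + 1ξ → 108 = 0 + 1ξ, giving ξ = 108 mol.
Outlet amounts (n = n₀ + ν ξ):
  M: 360 − 1(108) = 252
  Q: 262 − 2(108) = 46
  R: 0 + 1(108) = 108
Total out = 252 + 46 + 108 = 406 mol.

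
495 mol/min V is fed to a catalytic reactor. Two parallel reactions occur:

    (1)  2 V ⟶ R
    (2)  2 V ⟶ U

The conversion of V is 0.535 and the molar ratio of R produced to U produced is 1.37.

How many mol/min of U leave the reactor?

Conversion of V: V consumed = 0.535 × 495 = 264.8 mol/min = 2ξ₁ + 2ξ₂.
Selectivity: 1ξ₁ / (1ξ₂) = 1.37 → ξ₁ = 1.37 ξ₂.
Substitute: (2·1.37 + 2) ξ₂ = 264.8 → ξ₂ = 55.87 mol/min, ξ₁ = 76.54 mol/min.
Outlet amounts (n = n₀ + Σ ν·ξ):
  V: 495 − 2(76.54) − 2(55.87) = 230.2
  R: 0 + 1(76.54) = 76.54
  U: 0 + 1(55.87) = 55.87

55.9 mol/min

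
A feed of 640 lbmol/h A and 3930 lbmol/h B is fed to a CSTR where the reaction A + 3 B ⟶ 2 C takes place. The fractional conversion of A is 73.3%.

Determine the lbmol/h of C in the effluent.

A reacted = 0.733 × 640 = 469.1 lbmol/h; ν_A = −1, so ξ = 469.1/1 = 469.1 lbmol/h.
Outlet amounts (n = n₀ + ν ξ):
  A: 640 − 1(469.1) = 170.9
  B: 3930 − 3(469.1) = 2523
  C: 0 + 2(469.1) = 938.2

938 lbmol/h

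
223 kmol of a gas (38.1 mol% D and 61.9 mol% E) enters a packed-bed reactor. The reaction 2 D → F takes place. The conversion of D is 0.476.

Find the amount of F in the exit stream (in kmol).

D reacted = 0.476 × 84.96 = 40.44 kmol; ν_D = −2, so ξ = 40.44/2 = 20.22 kmol.
Outlet amounts (n = n₀ + ν ξ):
  D: 84.96 − 2(20.22) = 44.52
  F: 0 + 1(20.22) = 20.22
  E: 138 (inert)

20.2 kmol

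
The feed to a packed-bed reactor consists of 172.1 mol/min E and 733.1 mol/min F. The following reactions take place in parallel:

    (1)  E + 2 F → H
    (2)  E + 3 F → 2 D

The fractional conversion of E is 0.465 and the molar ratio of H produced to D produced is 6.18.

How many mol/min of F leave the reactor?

Conversion of E: E consumed = 0.465 × 172.1 = 80.03 mol/min = 1ξ₁ + 1ξ₂.
Selectivity: 1ξ₁ / (2ξ₂) = 6.18 → ξ₁ = 12.36 ξ₂.
Substitute: (1·12.36 + 1) ξ₂ = 80.03 → ξ₂ = 5.99 mol/min, ξ₁ = 74.04 mol/min.
Outlet amounts (n = n₀ + Σ ν·ξ):
  E: 172.1 − 1(74.04) − 1(5.99) = 92.07
  F: 733.1 − 2(74.04) − 3(5.99) = 567.1
  H: 0 + 1(74.04) = 74.04
  D: 0 + 2(5.99) = 11.98

567 mol/min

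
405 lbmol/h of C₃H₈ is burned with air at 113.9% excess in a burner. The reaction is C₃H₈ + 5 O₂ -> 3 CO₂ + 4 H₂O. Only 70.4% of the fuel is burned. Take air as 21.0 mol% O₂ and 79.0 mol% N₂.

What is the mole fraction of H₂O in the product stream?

Stoichiometric O₂ = 5 × 405 = 2025 lbmol/h; O₂ fed = 2025 × 2.139 = 4331 lbmol/h.
N₂ fed = 4331 × 79/21 = 16290 lbmol/h.
Fuel reacted = 0.704 × 405 → ξ = 285.1 lbmol/h.
Outlet (n = n₀ + ν ξ):
  C₃H₈: 405 − 1(285.1) = 119.9
  O₂: 4331 − 5(285.1) = 2906
  N₂: 16290 (inert)
  CO₂: 0 + 3(285.1) = 855.4
  H₂O: 0 + 4(285.1) = 1140
Total out = 21320 lbmol/h; y_H₂O = 1140 / 21320 = 0.0535.

0.0535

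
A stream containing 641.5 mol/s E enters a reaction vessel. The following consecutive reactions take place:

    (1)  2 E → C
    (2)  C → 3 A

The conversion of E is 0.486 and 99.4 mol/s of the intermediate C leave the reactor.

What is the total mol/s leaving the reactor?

599 mol/s

Conversion of E: E consumed = 2ξ₁ = 0.486 × 641.5 → ξ₁ = 155.9 mol/s.
C balance: n_C = 0 + 1ξ₁ − 1ξ₂ = 99.4 → ξ₂ = (1·155.9 − 99.4)/1 = 56.48 mol/s.
Outlet amounts (n = n₀ + Σ ν·ξ):
  E: 641.5 − 2(155.9) = 329.7
  C: 0 + 1(155.9) − 1(56.48) = 99.4
  A: 0 + 3(56.48) = 169.5
Total out = 329.7 + 99.4 + 169.5 = 598.6 mol/s.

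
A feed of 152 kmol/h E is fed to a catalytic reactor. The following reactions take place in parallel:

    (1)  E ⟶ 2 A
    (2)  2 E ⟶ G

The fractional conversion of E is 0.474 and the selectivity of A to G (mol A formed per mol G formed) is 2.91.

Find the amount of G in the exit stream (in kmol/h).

Conversion of E: E consumed = 0.474 × 152 = 72.05 kmol/h = 1ξ₁ + 2ξ₂.
Selectivity: 2ξ₁ / (1ξ₂) = 2.91 → ξ₁ = 1.455 ξ₂.
Substitute: (1·1.455 + 2) ξ₂ = 72.05 → ξ₂ = 20.85 kmol/h, ξ₁ = 30.34 kmol/h.
Outlet amounts (n = n₀ + Σ ν·ξ):
  E: 152 − 1(30.34) − 2(20.85) = 79.95
  A: 0 + 2(30.34) = 60.68
  G: 0 + 1(20.85) = 20.85

20.9 kmol/h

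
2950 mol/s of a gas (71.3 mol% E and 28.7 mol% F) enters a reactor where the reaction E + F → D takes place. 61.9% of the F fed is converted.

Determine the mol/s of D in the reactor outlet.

F reacted = 0.619 × 846.6 = 524.1 mol/s; ν_F = −1, so ξ = 524.1/1 = 524.1 mol/s.
Outlet amounts (n = n₀ + ν ξ):
  E: 2103 − 1(524.1) = 1579
  F: 846.6 − 1(524.1) = 322.6
  D: 0 + 1(524.1) = 524.1

524 mol/s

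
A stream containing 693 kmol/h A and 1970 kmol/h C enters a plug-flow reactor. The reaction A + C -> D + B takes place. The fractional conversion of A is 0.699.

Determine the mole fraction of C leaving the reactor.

A reacted = 0.699 × 693 = 484.4 kmol/h; ν_A = −1, so ξ = 484.4/1 = 484.4 kmol/h.
Outlet amounts (n = n₀ + ν ξ):
  A: 693 − 1(484.4) = 208.6
  C: 1970 − 1(484.4) = 1486
  D: 0 + 1(484.4) = 484.4
  B: 0 + 1(484.4) = 484.4
Total out = 2663 kmol/h; y_C = 1486 / 2663 = 0.5579.

0.558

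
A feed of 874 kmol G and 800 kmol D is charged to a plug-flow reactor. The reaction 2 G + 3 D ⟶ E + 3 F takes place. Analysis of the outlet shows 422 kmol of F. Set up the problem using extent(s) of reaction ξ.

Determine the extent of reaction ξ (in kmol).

ξ = 141 kmol

For F: n = n₀ + 3ξ → 422 = 0 + 3ξ, giving ξ = 140.7 kmol.
Outlet amounts (n = n₀ + ν ξ):
  G: 874 − 2(140.7) = 592.7
  D: 800 − 3(140.7) = 378
  E: 0 + 1(140.7) = 140.7
  F: 0 + 3(140.7) = 422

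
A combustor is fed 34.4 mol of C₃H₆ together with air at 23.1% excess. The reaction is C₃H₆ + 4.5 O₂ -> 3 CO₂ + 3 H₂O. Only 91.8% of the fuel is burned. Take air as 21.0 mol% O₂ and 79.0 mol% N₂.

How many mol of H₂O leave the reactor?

94.7 mol

Stoichiometric O₂ = 4.5 × 34.4 = 154.8 mol; O₂ fed = 154.8 × 1.231 = 190.6 mol.
N₂ fed = 190.6 × 79/21 = 716.9 mol.
Fuel reacted = 0.918 × 34.4 → ξ = 31.58 mol.
Outlet (n = n₀ + ν ξ):
  C₃H₆: 34.4 − 1(31.58) = 2.821
  O₂: 190.6 − 4.5(31.58) = 48.45
  N₂: 716.9 (inert)
  CO₂: 0 + 3(31.58) = 94.74
  H₂O: 0 + 3(31.58) = 94.74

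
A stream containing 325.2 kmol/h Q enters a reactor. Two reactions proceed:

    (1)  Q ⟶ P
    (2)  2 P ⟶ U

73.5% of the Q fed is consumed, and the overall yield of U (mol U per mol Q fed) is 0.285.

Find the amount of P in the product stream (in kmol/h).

Conversion of Q: Q consumed = 1ξ₁ = 0.735 × 325.2 → ξ₁ = 239 kmol/h.
Yield of U: 1ξ₂ / 325.2 = 0.285 → ξ₂ = 92.68 kmol/h.
Outlet amounts (n = n₀ + Σ ν·ξ):
  Q: 325.2 − 1(239) = 86.18
  P: 0 + 1(239) − 2(92.68) = 53.66
  U: 0 + 1(92.68) = 92.68

53.7 kmol/h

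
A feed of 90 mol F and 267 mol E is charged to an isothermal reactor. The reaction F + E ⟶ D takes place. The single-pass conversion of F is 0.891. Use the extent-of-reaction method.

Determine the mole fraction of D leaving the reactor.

F reacted = 0.891 × 90 = 80.19 mol; ν_F = −1, so ξ = 80.19/1 = 80.19 mol.
Outlet amounts (n = n₀ + ν ξ):
  F: 90 − 1(80.19) = 9.81
  E: 267 − 1(80.19) = 186.8
  D: 0 + 1(80.19) = 80.19
Total out = 276.8 mol; y_D = 80.19 / 276.8 = 0.2897.

0.29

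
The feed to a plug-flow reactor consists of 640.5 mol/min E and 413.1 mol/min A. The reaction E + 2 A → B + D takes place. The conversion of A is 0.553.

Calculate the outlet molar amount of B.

114 mol/min

A reacted = 0.553 × 413.1 = 228.4 mol/min; ν_A = −2, so ξ = 228.4/2 = 114.2 mol/min.
Outlet amounts (n = n₀ + ν ξ):
  E: 640.5 − 1(114.2) = 526.3
  A: 413.1 − 2(114.2) = 184.7
  B: 0 + 1(114.2) = 114.2
  D: 0 + 1(114.2) = 114.2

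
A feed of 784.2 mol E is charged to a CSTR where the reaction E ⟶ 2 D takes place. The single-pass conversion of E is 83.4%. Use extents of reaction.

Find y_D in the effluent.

E reacted = 0.834 × 784.2 = 654 mol; ν_E = −1, so ξ = 654/1 = 654 mol.
Outlet amounts (n = n₀ + ν ξ):
  E: 784.2 − 1(654) = 130.2
  D: 0 + 2(654) = 1308
Total out = 1438 mol; y_D = 1308 / 1438 = 0.9095.

0.909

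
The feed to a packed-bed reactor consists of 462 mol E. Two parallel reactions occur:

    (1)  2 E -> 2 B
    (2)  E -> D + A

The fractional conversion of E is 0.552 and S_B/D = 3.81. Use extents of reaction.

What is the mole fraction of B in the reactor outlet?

0.392

Conversion of E: E consumed = 0.552 × 462 = 255 mol = 2ξ₁ + 1ξ₂.
Selectivity: 2ξ₁ / (1ξ₂) = 3.81 → ξ₁ = 1.905 ξ₂.
Substitute: (2·1.905 + 1) ξ₂ = 255 → ξ₂ = 53.02 mol, ξ₁ = 101 mol.
Outlet amounts (n = n₀ + Σ ν·ξ):
  E: 462 − 2(101) − 1(53.02) = 207
  B: 0 + 2(101) = 202
  D: 0 + 1(53.02) = 53.02
  A: 0 + 1(53.02) = 53.02
Total out = 515 mol; y_B = 202 / 515 = 0.3922.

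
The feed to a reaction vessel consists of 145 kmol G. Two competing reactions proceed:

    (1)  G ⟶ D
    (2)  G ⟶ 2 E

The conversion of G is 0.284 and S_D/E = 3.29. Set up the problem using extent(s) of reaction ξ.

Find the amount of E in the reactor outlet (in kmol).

10.9 kmol

Conversion of G: G consumed = 0.284 × 145 = 41.18 kmol = 1ξ₁ + 1ξ₂.
Selectivity: 1ξ₁ / (2ξ₂) = 3.29 → ξ₁ = 6.58 ξ₂.
Substitute: (1·6.58 + 1) ξ₂ = 41.18 → ξ₂ = 5.433 kmol, ξ₁ = 35.75 kmol.
Outlet amounts (n = n₀ + Σ ν·ξ):
  G: 145 − 1(35.75) − 1(5.433) = 103.8
  D: 0 + 1(35.75) = 35.75
  E: 0 + 2(5.433) = 10.87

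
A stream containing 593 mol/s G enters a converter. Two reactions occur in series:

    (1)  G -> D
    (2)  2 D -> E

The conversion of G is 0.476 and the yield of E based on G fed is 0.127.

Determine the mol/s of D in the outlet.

Conversion of G: G consumed = 1ξ₁ = 0.476 × 593 → ξ₁ = 282.3 mol/s.
Yield of E: 1ξ₂ / 593 = 0.127 → ξ₂ = 75.31 mol/s.
Outlet amounts (n = n₀ + Σ ν·ξ):
  G: 593 − 1(282.3) = 310.7
  D: 0 + 1(282.3) − 2(75.31) = 131.6
  E: 0 + 1(75.31) = 75.31

132 mol/s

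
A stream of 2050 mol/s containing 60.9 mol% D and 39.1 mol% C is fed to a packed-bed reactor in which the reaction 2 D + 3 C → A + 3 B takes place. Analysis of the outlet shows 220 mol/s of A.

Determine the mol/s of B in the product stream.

For A: n = n₀ + 1ξ → 220 = 0 + 1ξ, giving ξ = 220 mol/s.
Outlet amounts (n = n₀ + ν ξ):
  D: 1248 − 2(220) = 808.5
  C: 801.5 − 3(220) = 141.5
  A: 0 + 1(220) = 220
  B: 0 + 3(220) = 660

660 mol/s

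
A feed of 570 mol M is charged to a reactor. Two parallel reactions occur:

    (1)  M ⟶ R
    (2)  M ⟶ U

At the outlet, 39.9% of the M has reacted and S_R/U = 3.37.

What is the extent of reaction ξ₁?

ξ₁ = 175 mol

Conversion of M: M consumed = 0.399 × 570 = 227.4 mol = 1ξ₁ + 1ξ₂.
Selectivity: 1ξ₁ / (1ξ₂) = 3.37 → ξ₁ = 3.37 ξ₂.
Substitute: (1·3.37 + 1) ξ₂ = 227.4 → ξ₂ = 52.04 mol, ξ₁ = 175.4 mol.
Outlet amounts (n = n₀ + Σ ν·ξ):
  M: 570 − 1(175.4) − 1(52.04) = 342.6
  R: 0 + 1(175.4) = 175.4
  U: 0 + 1(52.04) = 52.04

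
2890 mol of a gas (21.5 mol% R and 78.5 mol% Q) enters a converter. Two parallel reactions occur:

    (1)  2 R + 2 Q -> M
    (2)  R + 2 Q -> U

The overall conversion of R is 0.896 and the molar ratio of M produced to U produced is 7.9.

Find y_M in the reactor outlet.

Conversion of R: R consumed = 0.896 × 621.4 = 556.7 mol = 2ξ₁ + 1ξ₂.
Selectivity: 1ξ₁ / (1ξ₂) = 7.9 → ξ₁ = 7.9 ξ₂.
Substitute: (2·7.9 + 1) ξ₂ = 556.7 → ξ₂ = 33.14 mol, ξ₁ = 261.8 mol.
Outlet amounts (n = n₀ + Σ ν·ξ):
  R: 621.4 − 2(261.8) − 1(33.14) = 64.62
  Q: 2269 − 2(261.8) − 2(33.14) = 1679
  M: 0 + 1(261.8) = 261.8
  U: 0 + 1(33.14) = 33.14
Total out = 2038 mol; y_M = 261.8 / 2038 = 0.1284.

0.128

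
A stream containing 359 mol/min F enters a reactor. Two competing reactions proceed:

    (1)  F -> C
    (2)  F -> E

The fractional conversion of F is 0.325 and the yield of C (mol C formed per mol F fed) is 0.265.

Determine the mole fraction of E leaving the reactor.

0.06

Yield of C: 1ξ₁ / 359 = 0.265 → ξ₁ = 95.14 mol/min.
Conversion of F: 1ξ₁ + 1ξ₂ = 0.325 × 359 = 116.7 → ξ₂ = 21.54 mol/min.
Outlet amounts (n = n₀ + Σ ν·ξ):
  F: 359 − 1(95.14) − 1(21.54) = 242.3
  C: 0 + 1(95.14) = 95.14
  E: 0 + 1(21.54) = 21.54
Total out = 359 mol/min; y_E = 21.54 / 359 = 0.06.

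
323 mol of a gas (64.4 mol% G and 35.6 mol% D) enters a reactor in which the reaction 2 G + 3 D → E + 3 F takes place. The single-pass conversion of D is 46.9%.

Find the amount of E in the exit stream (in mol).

D reacted = 0.469 × 115 = 53.93 mol; ν_D = −3, so ξ = 53.93/3 = 17.98 mol.
Outlet amounts (n = n₀ + ν ξ):
  G: 208 − 2(17.98) = 172.1
  D: 115 − 3(17.98) = 61.06
  E: 0 + 1(17.98) = 17.98
  F: 0 + 3(17.98) = 53.93

18 mol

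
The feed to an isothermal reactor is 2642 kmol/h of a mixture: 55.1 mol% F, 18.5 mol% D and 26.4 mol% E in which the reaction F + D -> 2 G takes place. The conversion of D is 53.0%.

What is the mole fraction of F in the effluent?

D reacted = 0.53 × 488.8 = 259 kmol/h; ν_D = −1, so ξ = 259/1 = 259 kmol/h.
Outlet amounts (n = n₀ + ν ξ):
  F: 1456 − 1(259) = 1197
  D: 488.8 − 1(259) = 229.7
  G: 0 + 2(259) = 518.1
  E: 697.5 (inert)
Total out = 2642 kmol/h; y_F = 1197 / 2642 = 0.453.

0.453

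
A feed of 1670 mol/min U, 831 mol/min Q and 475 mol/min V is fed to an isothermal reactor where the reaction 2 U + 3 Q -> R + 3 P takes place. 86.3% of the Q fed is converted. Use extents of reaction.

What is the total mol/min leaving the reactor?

Q reacted = 0.863 × 831 = 717.2 mol/min; ν_Q = −3, so ξ = 717.2/3 = 239.1 mol/min.
Outlet amounts (n = n₀ + ν ξ):
  U: 1670 − 2(239.1) = 1192
  Q: 831 − 3(239.1) = 113.8
  R: 0 + 1(239.1) = 239.1
  P: 0 + 3(239.1) = 717.2
  V: 475 (inert)
Total out = 1192 + 113.8 + 239.1 + 717.2 + 475 = 2737 mol/min.

2740 mol/min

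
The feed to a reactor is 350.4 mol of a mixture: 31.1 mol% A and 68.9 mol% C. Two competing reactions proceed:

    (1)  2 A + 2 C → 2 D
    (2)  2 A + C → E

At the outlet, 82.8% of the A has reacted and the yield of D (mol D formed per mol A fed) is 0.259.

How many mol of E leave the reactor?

31 mol

Yield of D: 2ξ₁ / 109 = 0.259 → ξ₁ = 14.11 mol.
Conversion of A: 2ξ₁ + 2ξ₂ = 0.828 × 109 = 90.23 → ξ₂ = 31 mol.
Outlet amounts (n = n₀ + Σ ν·ξ):
  A: 109 − 2(14.11) − 2(31) = 18.74
  C: 241.4 − 2(14.11) − 1(31) = 182.2
  D: 0 + 2(14.11) = 28.22
  E: 0 + 1(31) = 31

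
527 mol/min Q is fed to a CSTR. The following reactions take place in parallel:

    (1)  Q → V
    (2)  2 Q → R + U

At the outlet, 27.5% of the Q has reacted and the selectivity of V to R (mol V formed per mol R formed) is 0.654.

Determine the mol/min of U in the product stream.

Conversion of Q: Q consumed = 0.275 × 527 = 144.9 mol/min = 1ξ₁ + 2ξ₂.
Selectivity: 1ξ₁ / (1ξ₂) = 0.654 → ξ₁ = 0.654 ξ₂.
Substitute: (1·0.654 + 2) ξ₂ = 144.9 → ξ₂ = 54.61 mol/min, ξ₁ = 35.71 mol/min.
Outlet amounts (n = n₀ + Σ ν·ξ):
  Q: 527 − 1(35.71) − 2(54.61) = 382.1
  V: 0 + 1(35.71) = 35.71
  R: 0 + 1(54.61) = 54.61
  U: 0 + 1(54.61) = 54.61

54.6 mol/min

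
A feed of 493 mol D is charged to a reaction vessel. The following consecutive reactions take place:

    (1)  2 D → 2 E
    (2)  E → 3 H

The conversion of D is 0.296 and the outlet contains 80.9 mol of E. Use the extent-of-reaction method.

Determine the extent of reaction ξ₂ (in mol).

Conversion of D: D consumed = 2ξ₁ = 0.296 × 493 → ξ₁ = 72.96 mol.
E balance: n_E = 0 + 2ξ₁ − 1ξ₂ = 80.9 → ξ₂ = (2·72.96 − 80.9)/1 = 65.03 mol.
Outlet amounts (n = n₀ + Σ ν·ξ):
  D: 493 − 2(72.96) = 347.1
  E: 0 + 2(72.96) − 1(65.03) = 80.9
  H: 0 + 3(65.03) = 195.1

ξ₂ = 65 mol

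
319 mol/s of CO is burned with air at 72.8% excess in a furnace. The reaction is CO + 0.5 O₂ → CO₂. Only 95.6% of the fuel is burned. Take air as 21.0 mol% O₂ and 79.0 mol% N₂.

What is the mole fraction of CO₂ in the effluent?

0.206

Stoichiometric O₂ = 0.5 × 319 = 159.5 mol/s; O₂ fed = 159.5 × 1.728 = 275.6 mol/s.
N₂ fed = 275.6 × 79/21 = 1037 mol/s.
Fuel reacted = 0.956 × 319 → ξ = 305 mol/s.
Outlet (n = n₀ + ν ξ):
  CO: 319 − 1(305) = 14.04
  O₂: 275.6 − 0.5(305) = 123.1
  N₂: 1037 (inert)
  CO₂: 0 + 1(305) = 305
Total out = 1479 mol/s; y_CO₂ = 305 / 1479 = 0.2062.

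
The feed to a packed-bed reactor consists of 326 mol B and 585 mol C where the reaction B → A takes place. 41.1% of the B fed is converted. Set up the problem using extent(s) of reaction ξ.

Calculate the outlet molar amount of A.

134 mol

B reacted = 0.411 × 326 = 134 mol; ν_B = −1, so ξ = 134/1 = 134 mol.
Outlet amounts (n = n₀ + ν ξ):
  B: 326 − 1(134) = 192
  A: 0 + 1(134) = 134
  C: 585 (inert)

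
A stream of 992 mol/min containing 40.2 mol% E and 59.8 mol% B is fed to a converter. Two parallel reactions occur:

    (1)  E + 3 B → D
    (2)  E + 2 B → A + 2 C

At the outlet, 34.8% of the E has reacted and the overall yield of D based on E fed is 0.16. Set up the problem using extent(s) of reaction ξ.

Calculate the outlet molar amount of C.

Yield of D: 1ξ₁ / 398.8 = 0.16 → ξ₁ = 63.81 mol/min.
Conversion of E: 1ξ₁ + 1ξ₂ = 0.348 × 398.8 = 138.8 → ξ₂ = 74.97 mol/min.
Outlet amounts (n = n₀ + Σ ν·ξ):
  E: 398.8 − 1(63.81) − 1(74.97) = 260
  B: 593.2 − 3(63.81) − 2(74.97) = 251.9
  D: 0 + 1(63.81) = 63.81
  A: 0 + 1(74.97) = 74.97
  C: 0 + 2(74.97) = 149.9

150 mol/min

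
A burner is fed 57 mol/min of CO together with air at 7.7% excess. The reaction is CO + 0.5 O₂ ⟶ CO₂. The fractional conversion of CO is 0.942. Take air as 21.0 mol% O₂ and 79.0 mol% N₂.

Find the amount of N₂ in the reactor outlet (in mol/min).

115 mol/min

Stoichiometric O₂ = 0.5 × 57 = 28.5 mol/min; O₂ fed = 28.5 × 1.077 = 30.69 mol/min.
N₂ fed = 30.69 × 79/21 = 115.5 mol/min.
Fuel reacted = 0.942 × 57 → ξ = 53.69 mol/min.
Outlet (n = n₀ + ν ξ):
  CO: 57 − 1(53.69) = 3.306
  O₂: 30.69 − 0.5(53.69) = 3.848
  N₂: 115.5 (inert)
  CO₂: 0 + 1(53.69) = 53.69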